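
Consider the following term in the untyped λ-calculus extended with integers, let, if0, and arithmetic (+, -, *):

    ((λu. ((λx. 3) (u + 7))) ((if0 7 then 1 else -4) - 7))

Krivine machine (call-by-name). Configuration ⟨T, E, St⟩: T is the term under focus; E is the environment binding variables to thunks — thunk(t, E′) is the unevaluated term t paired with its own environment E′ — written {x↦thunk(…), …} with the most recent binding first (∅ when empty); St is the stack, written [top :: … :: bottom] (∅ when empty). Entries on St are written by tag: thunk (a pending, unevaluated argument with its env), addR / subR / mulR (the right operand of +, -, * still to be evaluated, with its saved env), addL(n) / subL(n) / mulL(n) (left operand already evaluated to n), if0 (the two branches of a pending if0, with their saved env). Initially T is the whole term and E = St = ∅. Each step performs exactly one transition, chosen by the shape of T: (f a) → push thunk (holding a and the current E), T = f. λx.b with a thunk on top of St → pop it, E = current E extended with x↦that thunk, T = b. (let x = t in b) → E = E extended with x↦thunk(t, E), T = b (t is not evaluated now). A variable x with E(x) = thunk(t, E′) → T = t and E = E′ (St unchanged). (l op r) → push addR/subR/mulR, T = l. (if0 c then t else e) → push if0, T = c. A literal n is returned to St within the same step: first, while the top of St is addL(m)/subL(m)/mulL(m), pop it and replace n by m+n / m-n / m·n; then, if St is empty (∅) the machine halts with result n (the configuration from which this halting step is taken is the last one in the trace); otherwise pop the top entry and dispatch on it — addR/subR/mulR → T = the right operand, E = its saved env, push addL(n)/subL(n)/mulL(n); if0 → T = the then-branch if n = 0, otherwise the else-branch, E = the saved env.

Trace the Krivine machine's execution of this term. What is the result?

Answer: 3

Machine steps:
0. ⟨T=((λu. ((λx. 3) (u + 7))) ((if0 7 then 1 else -4) - 7)); E=∅; St=∅⟩
1. ⟨T=(λu. ((λx. 3) (u + 7))); E=∅; St=[thunk]⟩
2. ⟨T=((λx. 3) (u + 7)); E={u↦thunk(((if0 7 then 1 else -4) - 7), ∅)}; St=∅⟩
3. ⟨T=(λx. 3); E={u↦thunk(((if0 7 then 1 else -4) - 7), ∅)}; St=[thunk]⟩
4. ⟨T=3; E={x↦thunk((u + 7), {u↦thunk(((if0 7 then 1 else -4) - 7), ∅)}), u↦thunk(((if0 7 then 1 else -4) - 7), ∅)}; St=∅⟩
→ final value 3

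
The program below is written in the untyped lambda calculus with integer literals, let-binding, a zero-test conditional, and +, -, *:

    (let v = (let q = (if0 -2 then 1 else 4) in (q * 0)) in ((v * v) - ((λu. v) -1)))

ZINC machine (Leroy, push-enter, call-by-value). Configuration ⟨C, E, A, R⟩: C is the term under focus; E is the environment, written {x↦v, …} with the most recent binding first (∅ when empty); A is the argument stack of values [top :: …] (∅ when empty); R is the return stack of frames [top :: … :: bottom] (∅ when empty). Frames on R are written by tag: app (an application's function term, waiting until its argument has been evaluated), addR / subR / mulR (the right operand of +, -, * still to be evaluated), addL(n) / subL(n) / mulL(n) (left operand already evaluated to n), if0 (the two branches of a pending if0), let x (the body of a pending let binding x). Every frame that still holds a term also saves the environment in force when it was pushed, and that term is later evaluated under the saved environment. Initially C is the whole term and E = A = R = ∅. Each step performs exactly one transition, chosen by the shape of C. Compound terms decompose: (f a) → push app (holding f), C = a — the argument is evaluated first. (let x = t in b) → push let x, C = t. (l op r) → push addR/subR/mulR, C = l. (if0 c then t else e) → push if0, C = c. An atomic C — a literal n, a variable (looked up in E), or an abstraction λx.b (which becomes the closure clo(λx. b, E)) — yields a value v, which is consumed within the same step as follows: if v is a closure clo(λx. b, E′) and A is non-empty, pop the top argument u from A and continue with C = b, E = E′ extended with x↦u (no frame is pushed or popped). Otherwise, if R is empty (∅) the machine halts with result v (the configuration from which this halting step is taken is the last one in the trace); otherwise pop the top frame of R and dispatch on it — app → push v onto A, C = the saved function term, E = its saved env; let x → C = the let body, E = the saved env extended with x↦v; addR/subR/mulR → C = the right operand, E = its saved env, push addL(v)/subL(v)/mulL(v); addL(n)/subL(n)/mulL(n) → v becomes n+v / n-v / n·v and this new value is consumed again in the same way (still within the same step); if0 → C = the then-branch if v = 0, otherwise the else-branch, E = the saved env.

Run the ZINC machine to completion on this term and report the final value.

Answer: 0

Machine steps:
0. <C=(let v = (let q = (if0 -2 then 1 else 4) in (q * 0)) in ((v * v) - ((λu. v) -1))), E=∅, A=∅, R=∅>
1. <C=(let q = (if0 -2 then 1 else 4) in (q * 0)), E=∅, A=∅, R=[let v]>
2. <C=(if0 -2 then 1 else 4), E=∅, A=∅, R=[let q :: let v]>
3. <C=-2, E=∅, A=∅, R=[if0 :: let q :: let v]>
4. <C=4, E=∅, A=∅, R=[let q :: let v]>
5. <C=(q * 0), E={q↦4}, A=∅, R=[let v]>
6. <C=q, E={q↦4}, A=∅, R=[mulR :: let v]>
7. <C=0, E={q↦4}, A=∅, R=[mulL(4) :: let v]>
8. <C=((v * v) - ((λu. v) -1)), E={v↦0}, A=∅, R=∅>
9. <C=(v * v), E={v↦0}, A=∅, R=[subR]>
10. <C=v, E={v↦0}, A=∅, R=[mulR :: subR]>
11. <C=v, E={v↦0}, A=∅, R=[mulL(0) :: subR]>
12. <C=((λu. v) -1), E={v↦0}, A=∅, R=[subL(0)]>
13. <C=-1, E={v↦0}, A=∅, R=[app :: subL(0)]>
14. <C=(λu. v), E={v↦0}, A=[-1], R=[subL(0)]>
15. <C=v, E={u↦-1, v↦0}, A=∅, R=[subL(0)]>
→ final value 0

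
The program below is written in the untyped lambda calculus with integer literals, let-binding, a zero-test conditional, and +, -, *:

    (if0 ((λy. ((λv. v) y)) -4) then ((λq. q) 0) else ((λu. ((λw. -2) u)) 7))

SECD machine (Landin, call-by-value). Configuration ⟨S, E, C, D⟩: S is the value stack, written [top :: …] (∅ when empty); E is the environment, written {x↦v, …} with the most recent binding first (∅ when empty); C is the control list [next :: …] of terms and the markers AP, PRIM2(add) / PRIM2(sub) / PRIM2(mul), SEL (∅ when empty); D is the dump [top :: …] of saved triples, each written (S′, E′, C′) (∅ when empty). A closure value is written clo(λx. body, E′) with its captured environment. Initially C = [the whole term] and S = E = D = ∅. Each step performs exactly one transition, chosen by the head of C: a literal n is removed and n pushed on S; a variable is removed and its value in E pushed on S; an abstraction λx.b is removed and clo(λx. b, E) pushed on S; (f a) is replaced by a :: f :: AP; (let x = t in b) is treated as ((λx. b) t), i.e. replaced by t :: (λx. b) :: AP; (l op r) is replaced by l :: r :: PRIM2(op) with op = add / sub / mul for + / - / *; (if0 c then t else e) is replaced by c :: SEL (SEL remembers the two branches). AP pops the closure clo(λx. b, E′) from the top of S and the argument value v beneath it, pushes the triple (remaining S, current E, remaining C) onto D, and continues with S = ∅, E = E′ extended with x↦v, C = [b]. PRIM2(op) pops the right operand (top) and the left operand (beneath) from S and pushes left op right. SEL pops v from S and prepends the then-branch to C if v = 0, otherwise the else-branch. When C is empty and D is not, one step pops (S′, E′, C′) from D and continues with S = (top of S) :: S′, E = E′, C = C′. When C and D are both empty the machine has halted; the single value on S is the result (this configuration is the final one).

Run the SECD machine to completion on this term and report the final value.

Answer: -2

Execution trace:
0. [S=∅ | E=∅ | C=[(if0 ((λy. ((λv. v) y)) -4) then ((λq. q) 0) else ((λu. ((λw. -2) u)) 7))] | D=∅]
1. [S=∅ | E=∅ | C=[((λy. ((λv. v) y)) -4) :: SEL] | D=∅]
2. [S=∅ | E=∅ | C=[-4 :: (λy. ((λv. v) y)) :: AP :: SEL] | D=∅]
3. [S=[-4] | E=∅ | C=[(λy. ((λv. v) y)) :: AP :: SEL] | D=∅]
4. [S=[clo(λy. ((λv. v) y), ∅) :: -4] | E=∅ | C=[AP :: SEL] | D=∅]
5. [S=∅ | E={y↦-4} | C=[((λv. v) y)] | D=[(∅, ∅, [SEL])]]
6. [S=∅ | E={y↦-4} | C=[y :: (λv. v) :: AP] | D=[(∅, ∅, [SEL])]]
7. [S=[-4] | E={y↦-4} | C=[(λv. v) :: AP] | D=[(∅, ∅, [SEL])]]
8. [S=[clo(λv. v, {y↦-4}) :: -4] | E={y↦-4} | C=[AP] | D=[(∅, ∅, [SEL])]]
9. [S=∅ | E={v↦-4, y↦-4} | C=[v] | D=[(∅, {y↦-4}, ∅) :: (∅, ∅, [SEL])]]
10. [S=[-4] | E={v↦-4, y↦-4} | C=∅ | D=[(∅, {y↦-4}, ∅) :: (∅, ∅, [SEL])]]
11. [S=[-4] | E={y↦-4} | C=∅ | D=[(∅, ∅, [SEL])]]
12. [S=[-4] | E=∅ | C=[SEL] | D=∅]
13. [S=∅ | E=∅ | C=[((λu. ((λw. -2) u)) 7)] | D=∅]
14. [S=∅ | E=∅ | C=[7 :: (λu. ((λw. -2) u)) :: AP] | D=∅]
15. [S=[7] | E=∅ | C=[(λu. ((λw. -2) u)) :: AP] | D=∅]
16. [S=[clo(λu. ((λw. -2) u), ∅) :: 7] | E=∅ | C=[AP] | D=∅]
17. [S=∅ | E={u↦7} | C=[((λw. -2) u)] | D=[(∅, ∅, ∅)]]
18. [S=∅ | E={u↦7} | C=[u :: (λw. -2) :: AP] | D=[(∅, ∅, ∅)]]
19. [S=[7] | E={u↦7} | C=[(λw. -2) :: AP] | D=[(∅, ∅, ∅)]]
20. [S=[clo(λw. -2, {u↦7}) :: 7] | E={u↦7} | C=[AP] | D=[(∅, ∅, ∅)]]
21. [S=∅ | E={w↦7, u↦7} | C=[-2] | D=[(∅, {u↦7}, ∅) :: (∅, ∅, ∅)]]
22. [S=[-2] | E={w↦7, u↦7} | C=∅ | D=[(∅, {u↦7}, ∅) :: (∅, ∅, ∅)]]
23. [S=[-2] | E={u↦7} | C=∅ | D=[(∅, ∅, ∅)]]
24. [S=[-2] | E=∅ | C=∅ | D=∅]
→ final value -2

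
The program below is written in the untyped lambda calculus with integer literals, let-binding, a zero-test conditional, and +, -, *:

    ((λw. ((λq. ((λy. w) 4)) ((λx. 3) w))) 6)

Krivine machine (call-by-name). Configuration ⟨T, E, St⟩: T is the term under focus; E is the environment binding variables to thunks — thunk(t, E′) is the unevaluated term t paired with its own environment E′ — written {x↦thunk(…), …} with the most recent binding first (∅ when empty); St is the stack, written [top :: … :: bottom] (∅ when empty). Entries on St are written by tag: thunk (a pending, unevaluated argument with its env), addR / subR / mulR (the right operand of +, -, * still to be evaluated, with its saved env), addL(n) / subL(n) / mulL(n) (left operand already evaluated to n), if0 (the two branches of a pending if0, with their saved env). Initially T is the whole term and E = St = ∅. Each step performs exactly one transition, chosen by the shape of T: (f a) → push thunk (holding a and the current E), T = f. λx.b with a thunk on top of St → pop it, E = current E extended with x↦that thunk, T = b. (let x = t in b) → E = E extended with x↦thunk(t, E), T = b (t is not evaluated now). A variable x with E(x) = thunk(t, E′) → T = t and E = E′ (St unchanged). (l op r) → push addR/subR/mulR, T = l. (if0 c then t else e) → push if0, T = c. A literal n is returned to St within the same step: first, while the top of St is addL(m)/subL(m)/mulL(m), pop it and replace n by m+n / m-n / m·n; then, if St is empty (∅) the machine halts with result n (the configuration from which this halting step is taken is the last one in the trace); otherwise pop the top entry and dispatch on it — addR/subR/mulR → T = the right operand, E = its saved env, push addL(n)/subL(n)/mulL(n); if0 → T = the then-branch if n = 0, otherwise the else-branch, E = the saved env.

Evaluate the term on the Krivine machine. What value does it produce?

t=0: <T=((λw. ((λq. ((λy. w) 4)) ((λx. 3) w))) 6), E=∅, St=∅>
t=1: <T=(λw. ((λq. ((λy. w) 4)) ((λx. 3) w))), E=∅, St=[thunk]>
t=2: <T=((λq. ((λy. w) 4)) ((λx. 3) w)), E={w↦thunk(6, ∅)}, St=∅>
t=3: <T=(λq. ((λy. w) 4)), E={w↦thunk(6, ∅)}, St=[thunk]>
t=4: <T=((λy. w) 4), E={q↦thunk(((λx. 3) w), {w↦thunk(6, ∅)}), w↦thunk(6, ∅)}, St=∅>
t=5: <T=(λy. w), E={q↦thunk(((λx. 3) w), {w↦thunk(6, ∅)}), w↦thunk(6, ∅)}, St=[thunk]>
t=6: <T=w, E={y↦thunk(4, {q↦thunk(((λx. 3) w), {w↦thunk(6, ∅)}), w↦thunk(6, ∅)}), q↦thunk(((λx. 3) w), {w↦thunk(6, ∅)}), w↦thunk(6, ∅)}, St=∅>
t=7: <T=6, E=∅, St=∅>
→ final value 6

Answer: 6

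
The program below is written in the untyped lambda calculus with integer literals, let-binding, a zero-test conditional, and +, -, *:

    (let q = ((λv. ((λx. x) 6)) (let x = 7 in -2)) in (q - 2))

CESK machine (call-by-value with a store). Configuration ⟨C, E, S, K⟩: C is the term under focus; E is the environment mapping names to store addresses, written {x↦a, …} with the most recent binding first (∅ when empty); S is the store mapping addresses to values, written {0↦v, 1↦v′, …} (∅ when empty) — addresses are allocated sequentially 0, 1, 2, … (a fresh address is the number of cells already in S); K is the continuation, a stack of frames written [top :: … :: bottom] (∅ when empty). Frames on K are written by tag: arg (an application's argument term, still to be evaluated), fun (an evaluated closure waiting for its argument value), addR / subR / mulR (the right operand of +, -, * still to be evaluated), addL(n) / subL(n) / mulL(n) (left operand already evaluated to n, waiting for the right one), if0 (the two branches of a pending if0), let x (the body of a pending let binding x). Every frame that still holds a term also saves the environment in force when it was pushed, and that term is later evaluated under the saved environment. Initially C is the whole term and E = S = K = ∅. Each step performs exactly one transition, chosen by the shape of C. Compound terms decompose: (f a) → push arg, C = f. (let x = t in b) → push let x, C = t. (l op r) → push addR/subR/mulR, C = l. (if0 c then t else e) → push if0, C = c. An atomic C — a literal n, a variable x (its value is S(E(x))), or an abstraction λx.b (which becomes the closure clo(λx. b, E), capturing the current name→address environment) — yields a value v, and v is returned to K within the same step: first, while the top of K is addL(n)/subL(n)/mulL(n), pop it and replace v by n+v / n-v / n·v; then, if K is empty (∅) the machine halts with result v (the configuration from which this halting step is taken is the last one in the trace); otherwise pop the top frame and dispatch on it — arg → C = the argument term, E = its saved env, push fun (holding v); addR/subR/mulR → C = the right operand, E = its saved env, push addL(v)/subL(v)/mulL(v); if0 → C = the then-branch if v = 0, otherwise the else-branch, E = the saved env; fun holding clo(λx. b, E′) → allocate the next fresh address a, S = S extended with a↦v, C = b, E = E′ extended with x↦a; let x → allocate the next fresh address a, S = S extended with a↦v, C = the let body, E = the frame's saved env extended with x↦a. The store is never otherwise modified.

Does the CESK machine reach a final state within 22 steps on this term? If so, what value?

Answer: 4

Machine steps:
[0] <C=(let q = ((λv. ((λx. x) 6)) (let x = 7 in -2)) in (q - 2)), E=∅, S=∅, K=∅>
[1] <C=((λv. ((λx. x) 6)) (let x = 7 in -2)), E=∅, S=∅, K=[let q]>
[2] <C=(λv. ((λx. x) 6)), E=∅, S=∅, K=[arg :: let q]>
[3] <C=(let x = 7 in -2), E=∅, S=∅, K=[fun :: let q]>
[4] <C=7, E=∅, S=∅, K=[let x :: fun :: let q]>
[5] <C=-2, E={x↦0}, S={0↦7}, K=[fun :: let q]>
[6] <C=((λx. x) 6), E={v↦1}, S={0↦7, 1↦-2}, K=[let q]>
[7] <C=(λx. x), E={v↦1}, S={0↦7, 1↦-2}, K=[arg :: let q]>
[8] <C=6, E={v↦1}, S={0↦7, 1↦-2}, K=[fun :: let q]>
[9] <C=x, E={x↦2, v↦1}, S={0↦7, 1↦-2, 2↦6}, K=[let q]>
[10] <C=(q - 2), E={q↦3}, S={0↦7, 1↦-2, 2↦6, 3↦6}, K=∅>
[11] <C=q, E={q↦3}, S={0↦7, 1↦-2, 2↦6, 3↦6}, K=[subR]>
[12] <C=2, E={q↦3}, S={0↦7, 1↦-2, 2↦6, 3↦6}, K=[subL(6)]>
→ final value 4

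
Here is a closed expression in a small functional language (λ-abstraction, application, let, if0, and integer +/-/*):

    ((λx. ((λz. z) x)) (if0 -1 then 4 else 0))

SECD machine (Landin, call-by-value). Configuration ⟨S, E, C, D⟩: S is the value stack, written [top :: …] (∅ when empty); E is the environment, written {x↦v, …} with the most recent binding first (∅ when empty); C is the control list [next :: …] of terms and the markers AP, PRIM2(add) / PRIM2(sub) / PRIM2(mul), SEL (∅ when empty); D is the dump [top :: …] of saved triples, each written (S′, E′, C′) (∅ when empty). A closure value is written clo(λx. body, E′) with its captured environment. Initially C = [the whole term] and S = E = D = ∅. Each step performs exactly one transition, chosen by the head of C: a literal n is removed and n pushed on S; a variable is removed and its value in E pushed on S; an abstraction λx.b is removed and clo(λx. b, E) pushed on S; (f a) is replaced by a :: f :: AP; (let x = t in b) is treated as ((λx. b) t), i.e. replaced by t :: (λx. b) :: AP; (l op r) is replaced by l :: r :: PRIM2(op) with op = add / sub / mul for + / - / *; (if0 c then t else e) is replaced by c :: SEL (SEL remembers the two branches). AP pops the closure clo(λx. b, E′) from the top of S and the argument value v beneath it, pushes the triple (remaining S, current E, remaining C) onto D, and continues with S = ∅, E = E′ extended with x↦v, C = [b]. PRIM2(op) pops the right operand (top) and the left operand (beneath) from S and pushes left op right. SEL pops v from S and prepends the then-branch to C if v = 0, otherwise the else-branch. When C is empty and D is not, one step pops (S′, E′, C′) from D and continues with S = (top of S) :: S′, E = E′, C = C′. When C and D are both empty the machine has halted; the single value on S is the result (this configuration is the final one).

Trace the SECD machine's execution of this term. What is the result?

t=0: ⟨S=∅; E=∅; C=[((λx. ((λz. z) x)) (if0 -1 then 4 else 0))]; D=∅⟩
t=1: ⟨S=∅; E=∅; C=[(if0 -1 then 4 else 0) :: (λx. ((λz. z) x)) :: AP]; D=∅⟩
t=2: ⟨S=∅; E=∅; C=[-1 :: SEL :: (λx. ((λz. z) x)) :: AP]; D=∅⟩
t=3: ⟨S=[-1]; E=∅; C=[SEL :: (λx. ((λz. z) x)) :: AP]; D=∅⟩
t=4: ⟨S=∅; E=∅; C=[0 :: (λx. ((λz. z) x)) :: AP]; D=∅⟩
t=5: ⟨S=[0]; E=∅; C=[(λx. ((λz. z) x)) :: AP]; D=∅⟩
t=6: ⟨S=[clo(λx. ((λz. z) x), ∅) :: 0]; E=∅; C=[AP]; D=∅⟩
t=7: ⟨S=∅; E={x↦0}; C=[((λz. z) x)]; D=[(∅, ∅, ∅)]⟩
t=8: ⟨S=∅; E={x↦0}; C=[x :: (λz. z) :: AP]; D=[(∅, ∅, ∅)]⟩
t=9: ⟨S=[0]; E={x↦0}; C=[(λz. z) :: AP]; D=[(∅, ∅, ∅)]⟩
t=10: ⟨S=[clo(λz. z, {x↦0}) :: 0]; E={x↦0}; C=[AP]; D=[(∅, ∅, ∅)]⟩
t=11: ⟨S=∅; E={z↦0, x↦0}; C=[z]; D=[(∅, {x↦0}, ∅) :: (∅, ∅, ∅)]⟩
t=12: ⟨S=[0]; E={z↦0, x↦0}; C=∅; D=[(∅, {x↦0}, ∅) :: (∅, ∅, ∅)]⟩
t=13: ⟨S=[0]; E={x↦0}; C=∅; D=[(∅, ∅, ∅)]⟩
t=14: ⟨S=[0]; E=∅; C=∅; D=∅⟩
→ final value 0

Answer: 0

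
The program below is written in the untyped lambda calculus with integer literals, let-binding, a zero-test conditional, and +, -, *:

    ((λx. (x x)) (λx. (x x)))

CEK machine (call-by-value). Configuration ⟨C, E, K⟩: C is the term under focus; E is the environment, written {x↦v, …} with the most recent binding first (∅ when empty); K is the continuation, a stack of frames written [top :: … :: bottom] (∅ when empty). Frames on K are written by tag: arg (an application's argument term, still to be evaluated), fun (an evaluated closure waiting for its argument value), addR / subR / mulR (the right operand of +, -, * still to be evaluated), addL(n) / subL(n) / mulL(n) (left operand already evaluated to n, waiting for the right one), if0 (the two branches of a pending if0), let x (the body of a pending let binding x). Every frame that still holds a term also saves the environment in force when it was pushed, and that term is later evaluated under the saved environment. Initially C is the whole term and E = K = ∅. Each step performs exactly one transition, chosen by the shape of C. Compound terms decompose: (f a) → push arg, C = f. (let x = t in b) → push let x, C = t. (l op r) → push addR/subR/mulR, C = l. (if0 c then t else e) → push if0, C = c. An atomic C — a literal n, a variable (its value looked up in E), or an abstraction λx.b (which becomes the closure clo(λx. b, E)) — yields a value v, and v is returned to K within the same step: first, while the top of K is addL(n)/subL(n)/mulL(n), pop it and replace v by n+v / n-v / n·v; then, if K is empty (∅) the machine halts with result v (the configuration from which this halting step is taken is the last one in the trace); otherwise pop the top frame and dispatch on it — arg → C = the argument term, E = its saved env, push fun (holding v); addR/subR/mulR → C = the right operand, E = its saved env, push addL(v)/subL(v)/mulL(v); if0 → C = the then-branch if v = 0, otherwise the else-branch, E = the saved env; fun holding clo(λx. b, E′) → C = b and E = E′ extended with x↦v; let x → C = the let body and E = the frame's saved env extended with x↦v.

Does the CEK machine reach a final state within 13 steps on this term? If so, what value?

step 0: ⟨C=((λx. (x x)) (λx. (x x))); E=∅; K=∅⟩
step 1: ⟨C=(λx. (x x)); E=∅; K=[arg]⟩
step 2: ⟨C=(λx. (x x)); E=∅; K=[fun]⟩
step 3: ⟨C=(x x); E={x↦clo(λx. (x x), ∅)}; K=∅⟩
step 4: ⟨C=x; E={x↦clo(λx. (x x), ∅)}; K=[arg]⟩
step 5: ⟨C=x; E={x↦clo(λx. (x x), ∅)}; K=[fun]⟩
… configuration repeats with period 3 (steps 3–5 recur indefinitely) …

Answer: DIVERGES (no final state within 13 steps)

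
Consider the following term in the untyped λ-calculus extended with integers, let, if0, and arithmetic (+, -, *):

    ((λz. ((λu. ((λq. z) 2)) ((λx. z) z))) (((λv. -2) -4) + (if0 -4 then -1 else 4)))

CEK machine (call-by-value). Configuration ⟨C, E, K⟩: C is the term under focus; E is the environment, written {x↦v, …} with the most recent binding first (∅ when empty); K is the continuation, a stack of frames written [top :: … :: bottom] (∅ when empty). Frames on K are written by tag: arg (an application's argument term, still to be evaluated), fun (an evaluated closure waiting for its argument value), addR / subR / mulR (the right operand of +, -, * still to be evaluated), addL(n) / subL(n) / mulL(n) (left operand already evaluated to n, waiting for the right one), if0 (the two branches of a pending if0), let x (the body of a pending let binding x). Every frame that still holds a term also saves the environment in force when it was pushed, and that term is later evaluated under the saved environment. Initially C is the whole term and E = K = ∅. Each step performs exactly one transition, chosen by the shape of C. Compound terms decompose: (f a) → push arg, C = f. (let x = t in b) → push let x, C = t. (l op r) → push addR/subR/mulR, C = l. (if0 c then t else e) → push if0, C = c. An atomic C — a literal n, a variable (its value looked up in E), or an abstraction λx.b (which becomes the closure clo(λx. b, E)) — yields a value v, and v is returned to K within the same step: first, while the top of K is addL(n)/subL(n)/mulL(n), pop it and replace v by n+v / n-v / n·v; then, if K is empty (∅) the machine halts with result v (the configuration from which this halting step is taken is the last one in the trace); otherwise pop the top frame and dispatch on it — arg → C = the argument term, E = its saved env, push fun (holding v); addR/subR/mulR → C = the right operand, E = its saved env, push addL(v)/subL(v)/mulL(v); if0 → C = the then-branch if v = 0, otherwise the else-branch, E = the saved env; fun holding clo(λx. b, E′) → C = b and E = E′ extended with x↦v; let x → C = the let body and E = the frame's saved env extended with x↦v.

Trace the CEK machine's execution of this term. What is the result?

Answer: 2

Derivation:
step 0: [C=((λz. ((λu. ((λq. z) 2)) ((λx. z) z))) (((λv. -2) -4) + (if0 -4 then -1 else 4))) | E=∅ | K=∅]
step 1: [C=(λz. ((λu. ((λq. z) 2)) ((λx. z) z))) | E=∅ | K=[arg]]
step 2: [C=(((λv. -2) -4) + (if0 -4 then -1 else 4)) | E=∅ | K=[fun]]
step 3: [C=((λv. -2) -4) | E=∅ | K=[addR :: fun]]
step 4: [C=(λv. -2) | E=∅ | K=[arg :: addR :: fun]]
step 5: [C=-4 | E=∅ | K=[fun :: addR :: fun]]
step 6: [C=-2 | E={v↦-4} | K=[addR :: fun]]
step 7: [C=(if0 -4 then -1 else 4) | E=∅ | K=[addL(-2) :: fun]]
step 8: [C=-4 | E=∅ | K=[if0 :: addL(-2) :: fun]]
step 9: [C=4 | E=∅ | K=[addL(-2) :: fun]]
step 10: [C=((λu. ((λq. z) 2)) ((λx. z) z)) | E={z↦2} | K=∅]
step 11: [C=(λu. ((λq. z) 2)) | E={z↦2} | K=[arg]]
step 12: [C=((λx. z) z) | E={z↦2} | K=[fun]]
step 13: [C=(λx. z) | E={z↦2} | K=[arg :: fun]]
step 14: [C=z | E={z↦2} | K=[fun :: fun]]
step 15: [C=z | E={x↦2, z↦2} | K=[fun]]
step 16: [C=((λq. z) 2) | E={u↦2, z↦2} | K=∅]
step 17: [C=(λq. z) | E={u↦2, z↦2} | K=[arg]]
step 18: [C=2 | E={u↦2, z↦2} | K=[fun]]
step 19: [C=z | E={q↦2, u↦2, z↦2} | K=∅]
→ final value 2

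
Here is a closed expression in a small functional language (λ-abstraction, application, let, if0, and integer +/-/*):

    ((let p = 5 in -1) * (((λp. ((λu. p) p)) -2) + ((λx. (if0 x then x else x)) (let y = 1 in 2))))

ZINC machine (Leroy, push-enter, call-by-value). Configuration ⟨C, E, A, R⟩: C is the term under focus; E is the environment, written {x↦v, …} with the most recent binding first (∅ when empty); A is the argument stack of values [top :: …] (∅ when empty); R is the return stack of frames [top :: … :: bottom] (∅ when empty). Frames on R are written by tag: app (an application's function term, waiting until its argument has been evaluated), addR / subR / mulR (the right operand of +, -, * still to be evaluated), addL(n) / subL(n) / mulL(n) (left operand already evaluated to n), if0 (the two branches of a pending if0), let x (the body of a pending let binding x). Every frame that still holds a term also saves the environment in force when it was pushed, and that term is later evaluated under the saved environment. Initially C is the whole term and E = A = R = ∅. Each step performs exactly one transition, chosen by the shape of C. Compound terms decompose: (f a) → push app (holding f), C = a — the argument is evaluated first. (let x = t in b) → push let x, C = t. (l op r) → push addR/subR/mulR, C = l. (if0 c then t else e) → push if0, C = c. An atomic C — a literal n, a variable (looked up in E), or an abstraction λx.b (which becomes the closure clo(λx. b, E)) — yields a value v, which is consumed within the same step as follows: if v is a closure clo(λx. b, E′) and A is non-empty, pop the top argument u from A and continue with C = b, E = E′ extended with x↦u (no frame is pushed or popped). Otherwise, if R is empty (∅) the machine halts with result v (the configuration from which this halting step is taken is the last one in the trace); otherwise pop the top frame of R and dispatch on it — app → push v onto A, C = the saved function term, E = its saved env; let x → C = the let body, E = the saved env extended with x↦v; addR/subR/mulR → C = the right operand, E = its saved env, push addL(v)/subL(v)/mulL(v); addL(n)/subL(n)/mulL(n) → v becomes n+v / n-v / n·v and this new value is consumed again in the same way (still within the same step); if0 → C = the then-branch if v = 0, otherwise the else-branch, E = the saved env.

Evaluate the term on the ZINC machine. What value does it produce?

t=0: ⟨C=((let p = 5 in -1) * (((λp. ((λu. p) p)) -2) + ((λx. (if0 x then x else x)) (let y = 1 in 2)))); E=∅; A=∅; R=∅⟩
t=1: ⟨C=(let p = 5 in -1); E=∅; A=∅; R=[mulR]⟩
t=2: ⟨C=5; E=∅; A=∅; R=[let p :: mulR]⟩
t=3: ⟨C=-1; E={p↦5}; A=∅; R=[mulR]⟩
t=4: ⟨C=(((λp. ((λu. p) p)) -2) + ((λx. (if0 x then x else x)) (let y = 1 in 2))); E=∅; A=∅; R=[mulL(-1)]⟩
t=5: ⟨C=((λp. ((λu. p) p)) -2); E=∅; A=∅; R=[addR :: mulL(-1)]⟩
t=6: ⟨C=-2; E=∅; A=∅; R=[app :: addR :: mulL(-1)]⟩
t=7: ⟨C=(λp. ((λu. p) p)); E=∅; A=[-2]; R=[addR :: mulL(-1)]⟩
t=8: ⟨C=((λu. p) p); E={p↦-2}; A=∅; R=[addR :: mulL(-1)]⟩
t=9: ⟨C=p; E={p↦-2}; A=∅; R=[app :: addR :: mulL(-1)]⟩
t=10: ⟨C=(λu. p); E={p↦-2}; A=[-2]; R=[addR :: mulL(-1)]⟩
t=11: ⟨C=p; E={u↦-2, p↦-2}; A=∅; R=[addR :: mulL(-1)]⟩
t=12: ⟨C=((λx. (if0 x then x else x)) (let y = 1 in 2)); E=∅; A=∅; R=[addL(-2) :: mulL(-1)]⟩
t=13: ⟨C=(let y = 1 in 2); E=∅; A=∅; R=[app :: addL(-2) :: mulL(-1)]⟩
t=14: ⟨C=1; E=∅; A=∅; R=[let y :: app :: addL(-2) :: mulL(-1)]⟩
t=15: ⟨C=2; E={y↦1}; A=∅; R=[app :: addL(-2) :: mulL(-1)]⟩
t=16: ⟨C=(λx. (if0 x then x else x)); E=∅; A=[2]; R=[addL(-2) :: mulL(-1)]⟩
t=17: ⟨C=(if0 x then x else x); E={x↦2}; A=∅; R=[addL(-2) :: mulL(-1)]⟩
t=18: ⟨C=x; E={x↦2}; A=∅; R=[if0 :: addL(-2) :: mulL(-1)]⟩
t=19: ⟨C=x; E={x↦2}; A=∅; R=[addL(-2) :: mulL(-1)]⟩
→ final value 0

Answer: 0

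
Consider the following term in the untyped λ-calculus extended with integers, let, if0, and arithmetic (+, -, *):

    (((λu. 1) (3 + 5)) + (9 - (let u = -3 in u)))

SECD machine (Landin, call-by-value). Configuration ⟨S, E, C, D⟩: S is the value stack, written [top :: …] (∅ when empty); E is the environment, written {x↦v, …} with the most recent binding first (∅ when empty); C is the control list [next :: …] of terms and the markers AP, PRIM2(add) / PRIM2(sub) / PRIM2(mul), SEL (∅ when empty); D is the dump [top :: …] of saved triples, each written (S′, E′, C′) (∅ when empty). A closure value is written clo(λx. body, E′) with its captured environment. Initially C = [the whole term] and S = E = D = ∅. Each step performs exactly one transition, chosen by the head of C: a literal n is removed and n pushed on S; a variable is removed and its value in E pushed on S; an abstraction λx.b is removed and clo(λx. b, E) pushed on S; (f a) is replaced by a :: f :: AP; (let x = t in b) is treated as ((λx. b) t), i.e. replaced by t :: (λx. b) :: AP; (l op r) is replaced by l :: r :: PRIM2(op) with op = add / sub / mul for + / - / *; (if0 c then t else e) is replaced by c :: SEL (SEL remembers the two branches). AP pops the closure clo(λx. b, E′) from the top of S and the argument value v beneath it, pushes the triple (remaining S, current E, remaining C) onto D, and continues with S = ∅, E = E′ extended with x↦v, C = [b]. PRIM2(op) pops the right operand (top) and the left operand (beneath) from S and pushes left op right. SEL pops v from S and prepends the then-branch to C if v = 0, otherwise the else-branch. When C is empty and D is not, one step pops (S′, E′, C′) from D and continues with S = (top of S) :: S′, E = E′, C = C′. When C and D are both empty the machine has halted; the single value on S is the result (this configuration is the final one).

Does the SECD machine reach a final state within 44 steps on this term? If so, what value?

step 0: ⟨S=∅; E=∅; C=[(((λu. 1) (3 + 5)) + (9 - (let u = -3 in u)))]; D=∅⟩
step 1: ⟨S=∅; E=∅; C=[((λu. 1) (3 + 5)) :: (9 - (let u = -3 in u)) :: PRIM2(add)]; D=∅⟩
step 2: ⟨S=∅; E=∅; C=[(3 + 5) :: (λu. 1) :: AP :: (9 - (let u = -3 in u)) :: PRIM2(add)]; D=∅⟩
step 3: ⟨S=∅; E=∅; C=[3 :: 5 :: PRIM2(add) :: (λu. 1) :: AP :: (9 - (let u = -3 in u)) :: PRIM2(add)]; D=∅⟩
step 4: ⟨S=[3]; E=∅; C=[5 :: PRIM2(add) :: (λu. 1) :: AP :: (9 - (let u = -3 in u)) :: PRIM2(add)]; D=∅⟩
step 5: ⟨S=[5 :: 3]; E=∅; C=[PRIM2(add) :: (λu. 1) :: AP :: (9 - (let u = -3 in u)) :: PRIM2(add)]; D=∅⟩
step 6: ⟨S=[8]; E=∅; C=[(λu. 1) :: AP :: (9 - (let u = -3 in u)) :: PRIM2(add)]; D=∅⟩
step 7: ⟨S=[clo(λu. 1, ∅) :: 8]; E=∅; C=[AP :: (9 - (let u = -3 in u)) :: PRIM2(add)]; D=∅⟩
step 8: ⟨S=∅; E={u↦8}; C=[1]; D=[(∅, ∅, [(9 - (let u = -3 in u)) :: PRIM2(add)])]⟩
step 9: ⟨S=[1]; E={u↦8}; C=∅; D=[(∅, ∅, [(9 - (let u = -3 in u)) :: PRIM2(add)])]⟩
step 10: ⟨S=[1]; E=∅; C=[(9 - (let u = -3 in u)) :: PRIM2(add)]; D=∅⟩
step 11: ⟨S=[1]; E=∅; C=[9 :: (let u = -3 in u) :: PRIM2(sub) :: PRIM2(add)]; D=∅⟩
step 12: ⟨S=[9 :: 1]; E=∅; C=[(let u = -3 in u) :: PRIM2(sub) :: PRIM2(add)]; D=∅⟩
step 13: ⟨S=[9 :: 1]; E=∅; C=[-3 :: (λu. u) :: AP :: PRIM2(sub) :: PRIM2(add)]; D=∅⟩
step 14: ⟨S=[-3 :: 9 :: 1]; E=∅; C=[(λu. u) :: AP :: PRIM2(sub) :: PRIM2(add)]; D=∅⟩
step 15: ⟨S=[clo(λu. u, ∅) :: -3 :: 9 :: 1]; E=∅; C=[AP :: PRIM2(sub) :: PRIM2(add)]; D=∅⟩
step 16: ⟨S=∅; E={u↦-3}; C=[u]; D=[([9 :: 1], ∅, [PRIM2(sub) :: PRIM2(add)])]⟩
step 17: ⟨S=[-3]; E={u↦-3}; C=∅; D=[([9 :: 1], ∅, [PRIM2(sub) :: PRIM2(add)])]⟩
step 18: ⟨S=[-3 :: 9 :: 1]; E=∅; C=[PRIM2(sub) :: PRIM2(add)]; D=∅⟩
step 19: ⟨S=[12 :: 1]; E=∅; C=[PRIM2(add)]; D=∅⟩
step 20: ⟨S=[13]; E=∅; C=∅; D=∅⟩
→ final value 13

Answer: 13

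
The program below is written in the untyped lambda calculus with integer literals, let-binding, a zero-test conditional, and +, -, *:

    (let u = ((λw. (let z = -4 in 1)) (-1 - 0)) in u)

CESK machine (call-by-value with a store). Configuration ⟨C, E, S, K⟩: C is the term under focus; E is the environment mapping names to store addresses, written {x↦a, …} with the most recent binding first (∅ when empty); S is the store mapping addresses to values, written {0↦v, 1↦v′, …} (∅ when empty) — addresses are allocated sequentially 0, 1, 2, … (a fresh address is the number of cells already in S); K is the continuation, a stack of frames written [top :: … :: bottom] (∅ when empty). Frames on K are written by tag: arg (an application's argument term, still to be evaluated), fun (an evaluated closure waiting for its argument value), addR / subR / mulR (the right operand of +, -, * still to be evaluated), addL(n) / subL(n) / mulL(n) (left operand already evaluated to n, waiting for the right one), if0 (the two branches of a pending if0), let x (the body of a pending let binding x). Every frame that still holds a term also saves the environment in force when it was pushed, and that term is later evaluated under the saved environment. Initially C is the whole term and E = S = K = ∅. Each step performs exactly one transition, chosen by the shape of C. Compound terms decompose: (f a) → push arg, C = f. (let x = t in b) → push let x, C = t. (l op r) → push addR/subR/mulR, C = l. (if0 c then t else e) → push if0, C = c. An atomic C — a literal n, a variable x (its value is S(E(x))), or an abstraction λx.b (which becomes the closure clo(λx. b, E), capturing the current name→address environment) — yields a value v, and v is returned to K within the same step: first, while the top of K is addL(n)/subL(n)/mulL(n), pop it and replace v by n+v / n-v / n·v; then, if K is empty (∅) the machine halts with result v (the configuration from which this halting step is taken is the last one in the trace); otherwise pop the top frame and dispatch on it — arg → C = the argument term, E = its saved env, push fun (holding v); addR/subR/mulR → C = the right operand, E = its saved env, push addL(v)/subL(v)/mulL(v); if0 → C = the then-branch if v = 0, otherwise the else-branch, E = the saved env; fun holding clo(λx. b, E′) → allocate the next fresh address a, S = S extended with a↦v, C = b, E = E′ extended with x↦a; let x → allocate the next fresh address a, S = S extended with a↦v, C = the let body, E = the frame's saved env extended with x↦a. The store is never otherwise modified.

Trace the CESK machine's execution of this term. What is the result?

0. ⟨C=(let u = ((λw. (let z = -4 in 1)) (-1 - 0)) in u); E=∅; S=∅; K=∅⟩
1. ⟨C=((λw. (let z = -4 in 1)) (-1 - 0)); E=∅; S=∅; K=[let u]⟩
2. ⟨C=(λw. (let z = -4 in 1)); E=∅; S=∅; K=[arg :: let u]⟩
3. ⟨C=(-1 - 0); E=∅; S=∅; K=[fun :: let u]⟩
4. ⟨C=-1; E=∅; S=∅; K=[subR :: fun :: let u]⟩
5. ⟨C=0; E=∅; S=∅; K=[subL(-1) :: fun :: let u]⟩
6. ⟨C=(let z = -4 in 1); E={w↦0}; S={0↦-1}; K=[let u]⟩
7. ⟨C=-4; E={w↦0}; S={0↦-1}; K=[let z :: let u]⟩
8. ⟨C=1; E={z↦1, w↦0}; S={0↦-1, 1↦-4}; K=[let u]⟩
9. ⟨C=u; E={u↦2}; S={0↦-1, 1↦-4, 2↦1}; K=∅⟩
→ final value 1

Answer: 1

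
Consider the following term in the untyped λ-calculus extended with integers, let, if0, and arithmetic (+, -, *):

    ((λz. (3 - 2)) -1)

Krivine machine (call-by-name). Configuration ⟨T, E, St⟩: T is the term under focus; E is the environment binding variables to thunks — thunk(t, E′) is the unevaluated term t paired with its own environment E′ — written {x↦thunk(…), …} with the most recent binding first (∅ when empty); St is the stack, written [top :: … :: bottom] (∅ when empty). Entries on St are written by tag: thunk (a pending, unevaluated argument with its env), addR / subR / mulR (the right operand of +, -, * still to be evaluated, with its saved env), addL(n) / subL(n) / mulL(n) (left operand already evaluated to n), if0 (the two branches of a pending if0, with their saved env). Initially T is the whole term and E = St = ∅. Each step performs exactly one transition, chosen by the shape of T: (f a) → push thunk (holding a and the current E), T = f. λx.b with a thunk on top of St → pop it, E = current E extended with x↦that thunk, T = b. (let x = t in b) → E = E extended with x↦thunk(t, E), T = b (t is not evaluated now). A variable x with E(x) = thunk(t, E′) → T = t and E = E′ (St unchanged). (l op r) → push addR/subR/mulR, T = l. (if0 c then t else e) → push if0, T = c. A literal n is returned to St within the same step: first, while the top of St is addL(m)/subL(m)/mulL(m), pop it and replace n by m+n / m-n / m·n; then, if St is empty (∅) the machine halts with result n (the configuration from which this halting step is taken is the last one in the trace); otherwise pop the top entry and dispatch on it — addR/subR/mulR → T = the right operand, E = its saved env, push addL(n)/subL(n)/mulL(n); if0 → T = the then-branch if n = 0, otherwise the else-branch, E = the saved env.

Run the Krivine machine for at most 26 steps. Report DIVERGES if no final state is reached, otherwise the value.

Answer: 1

Execution trace:
t=0: <T=((λz. (3 - 2)) -1), E=∅, St=∅>
t=1: <T=(λz. (3 - 2)), E=∅, St=[thunk]>
t=2: <T=(3 - 2), E={z↦thunk(-1, ∅)}, St=∅>
t=3: <T=3, E={z↦thunk(-1, ∅)}, St=[subR]>
t=4: <T=2, E={z↦thunk(-1, ∅)}, St=[subL(3)]>
→ final value 1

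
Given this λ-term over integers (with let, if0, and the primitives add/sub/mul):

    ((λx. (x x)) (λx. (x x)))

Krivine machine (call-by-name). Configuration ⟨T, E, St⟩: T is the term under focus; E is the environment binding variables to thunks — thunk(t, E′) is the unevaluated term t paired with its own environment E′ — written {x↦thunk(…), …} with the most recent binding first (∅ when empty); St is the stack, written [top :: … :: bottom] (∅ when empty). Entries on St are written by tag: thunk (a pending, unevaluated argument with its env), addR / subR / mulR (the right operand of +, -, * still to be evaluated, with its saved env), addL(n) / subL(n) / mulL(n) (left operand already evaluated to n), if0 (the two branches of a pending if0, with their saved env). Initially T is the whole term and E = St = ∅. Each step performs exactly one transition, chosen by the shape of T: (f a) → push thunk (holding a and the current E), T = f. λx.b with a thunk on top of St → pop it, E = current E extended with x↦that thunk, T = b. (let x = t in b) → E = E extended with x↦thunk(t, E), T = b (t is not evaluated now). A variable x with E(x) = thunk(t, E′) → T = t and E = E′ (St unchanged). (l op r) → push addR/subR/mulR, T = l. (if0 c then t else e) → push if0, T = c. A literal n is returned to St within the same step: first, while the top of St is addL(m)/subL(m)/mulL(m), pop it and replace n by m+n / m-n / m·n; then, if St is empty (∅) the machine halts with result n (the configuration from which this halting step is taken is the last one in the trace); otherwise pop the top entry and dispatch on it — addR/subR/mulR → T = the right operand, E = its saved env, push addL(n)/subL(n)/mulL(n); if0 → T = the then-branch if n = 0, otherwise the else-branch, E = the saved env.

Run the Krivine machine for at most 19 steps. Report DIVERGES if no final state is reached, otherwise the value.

step 0: ⟨T=((λx. (x x)) (λx. (x x))); E=∅; St=∅⟩
step 1: ⟨T=(λx. (x x)); E=∅; St=[thunk]⟩
step 2: ⟨T=(x x); E={x↦thunk((λx. (x x)), ∅)}; St=∅⟩
step 3: ⟨T=x; E={x↦thunk((λx. (x x)), ∅)}; St=[thunk]⟩
step 4: ⟨T=(λx. (x x)); E=∅; St=[thunk]⟩
step 5: ⟨T=(x x); E={x↦thunk(x, {x↦thunk((λx. (x x)), ∅)})}; St=∅⟩
step 6: ⟨T=x; E={x↦thunk(x, {x↦thunk((λx. (x x)), ∅)})}; St=[thunk]⟩
step 7: ⟨T=x; E={x↦thunk((λx. (x x)), ∅)}; St=[thunk]⟩
step 8: ⟨T=(λx. (x x)); E=∅; St=[thunk]⟩
step 9: ⟨T=(x x); E={x↦thunk(x, {x↦thunk(x, {x↦thunk((λx. (x x)), ∅)})})}; St=∅⟩
step 10: ⟨T=x; E={x↦thunk(x, {x↦thunk(x, {x↦thunk((λx. (x x)), ∅)})})}; St=[thunk]⟩
step 11: ⟨T=x; E={x↦thunk(x, {x↦thunk((λx. (x x)), ∅)})}; St=[thunk]⟩
step 12: ⟨T=x; E={x↦thunk((λx. (x x)), ∅)}; St=[thunk]⟩
step 13: ⟨T=(λx. (x x)); E=∅; St=[thunk]⟩
step 14: ⟨T=(x x); E={x↦thunk(x, {x↦thunk(x, {x↦thunk(x, {x↦thunk((λx. (x x)), ∅)})})})}; St=∅⟩
step 15: ⟨T=x; E={x↦thunk(x, {x↦thunk(x, {x↦thunk(x, {x↦thunk((λx. (x x)), ∅)})})})}; St=[thunk]⟩
step 16: ⟨T=x; E={x↦thunk(x, {x↦thunk(x, {x↦thunk((λx. (x x)), ∅)})})}; St=[thunk]⟩
step 17: ⟨T=x; E={x↦thunk(x, {x↦thunk((λx. (x x)), ∅)})}; St=[thunk]⟩
step 18: ⟨T=x; E={x↦thunk((λx. (x x)), ∅)}; St=[thunk]⟩
step 19: ⟨T=(λx. (x x)); E=∅; St=[thunk]⟩
→ 19 transitions taken and the configuration is still not final: no result within 19 steps

Answer: DIVERGES (no final state within 19 steps)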